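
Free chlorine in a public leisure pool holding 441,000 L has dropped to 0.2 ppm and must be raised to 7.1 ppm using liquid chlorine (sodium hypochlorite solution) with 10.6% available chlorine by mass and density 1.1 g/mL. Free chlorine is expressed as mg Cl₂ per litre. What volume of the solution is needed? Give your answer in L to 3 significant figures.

26.1 L

Chlorine deficit: 7.1 − 0.2 = 6.9 ppm = 6.9 mg/L as Cl₂.
Cl₂ equivalent needed: 6.9 mg/L × 441,000 L = 3,043,000 mg = 3043 g.
Product at 10.6% available chlorine: 3043 / 0.106 = 28,710 g.
Volume at density 1.1 g/mL: 28,710 g ÷ 1.1 g/mL = 26,100 mL.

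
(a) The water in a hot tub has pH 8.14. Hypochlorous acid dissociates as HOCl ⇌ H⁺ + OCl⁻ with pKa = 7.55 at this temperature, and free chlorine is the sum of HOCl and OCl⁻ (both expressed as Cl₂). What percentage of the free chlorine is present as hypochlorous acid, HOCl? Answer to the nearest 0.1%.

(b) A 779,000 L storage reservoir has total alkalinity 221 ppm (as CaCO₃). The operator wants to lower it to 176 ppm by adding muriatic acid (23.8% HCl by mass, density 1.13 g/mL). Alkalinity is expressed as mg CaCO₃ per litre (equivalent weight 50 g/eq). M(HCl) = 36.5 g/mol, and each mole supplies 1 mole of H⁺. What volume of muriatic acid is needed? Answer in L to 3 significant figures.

(a) [OCl⁻]/[HOCl] = 10^(pH − pKa) = 10^(8.14 − 7.55) = 10^0.59 = 3.89.
(a) Fraction as HOCl = 1 / (1 + 3.89) = 0.2045.

(b) Alkalinity to neutralize: (221 − 176) = 45 mg/L as CaCO₃ × 779,000 L = 35,060 g as CaCO₃.
(b) Equivalents of H⁺ required: 35,060 ÷ 50 g/eq = 701.1 eq = 701.1 mol HCl.
(b) Mass of HCl: 701.1 × 36.5 = 25,590 g.
(b) Mass of 23.8% solution: 25,590 / 0.238 = 107,500 g.
(b) Volume: 107,500 g ÷ 1.13 g/mL = 95,150 mL.

(a) 20.4%; (b) 95.2 L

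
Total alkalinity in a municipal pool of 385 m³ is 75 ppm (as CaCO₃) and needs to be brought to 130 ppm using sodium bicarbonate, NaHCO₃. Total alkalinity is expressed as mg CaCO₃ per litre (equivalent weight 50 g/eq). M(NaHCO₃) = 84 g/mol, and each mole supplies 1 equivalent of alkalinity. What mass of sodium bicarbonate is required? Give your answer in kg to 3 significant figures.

35.6 kg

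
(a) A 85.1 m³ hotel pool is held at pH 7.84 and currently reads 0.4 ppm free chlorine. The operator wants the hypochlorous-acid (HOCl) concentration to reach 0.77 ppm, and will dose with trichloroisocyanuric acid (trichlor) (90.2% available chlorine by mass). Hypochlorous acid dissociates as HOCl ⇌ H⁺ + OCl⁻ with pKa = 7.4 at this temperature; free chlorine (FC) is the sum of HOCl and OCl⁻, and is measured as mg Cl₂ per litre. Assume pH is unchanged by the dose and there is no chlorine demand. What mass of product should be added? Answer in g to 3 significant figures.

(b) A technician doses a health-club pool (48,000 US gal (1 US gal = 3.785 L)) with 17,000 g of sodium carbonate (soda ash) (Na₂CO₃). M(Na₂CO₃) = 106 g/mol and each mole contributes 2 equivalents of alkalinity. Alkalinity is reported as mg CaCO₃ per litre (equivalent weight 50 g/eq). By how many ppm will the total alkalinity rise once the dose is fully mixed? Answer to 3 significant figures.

(a) 235 g; (b) 88.3 ppm

(a) Volume: 85.1 m³ = 85,100 L.
(a) [OCl⁻]/[HOCl] = 10^(pH − pKa) = 10^(7.84 − 7.4) = 2.754; fraction as HOCl = 1/(1 + 2.754) = 0.2664.
(a) Free chlorine required for 0.77 ppm HOCl: 0.77 / 0.2664 = 2.891 ppm.
(a) FC to add: 2.891 − 0.4 = 2.491 mg/L as Cl₂.
(a) Cl₂ equivalent: 2.491 mg/L × 85,100 L = 212 g.
(a) Product at 90.2% available Cl: 212 / 0.902 = 235 g.

(b) Volume: 48,000 US gal × 3.785 L/gal = 181,680 L.
(b) Moles of Na₂CO₃: 17,000 g ÷ 106 g/mol = 160.4 mol → 320.8 eq of alkalinity.
(b) As CaCO₃: 320.8 eq × 50 g/eq = 16,040 g.
(b) Rise: 16,040 g / 181,680 L × 1000 = 88.27 mg/L.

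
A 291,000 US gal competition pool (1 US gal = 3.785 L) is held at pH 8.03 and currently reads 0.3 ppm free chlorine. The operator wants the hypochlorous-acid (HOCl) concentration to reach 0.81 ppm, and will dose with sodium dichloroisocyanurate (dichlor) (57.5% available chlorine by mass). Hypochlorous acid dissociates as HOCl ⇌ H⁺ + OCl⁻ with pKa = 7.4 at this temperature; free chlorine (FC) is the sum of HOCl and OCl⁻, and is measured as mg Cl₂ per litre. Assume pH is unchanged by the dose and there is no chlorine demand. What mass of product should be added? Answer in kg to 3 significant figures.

Volume: 291,000 US gal × 3.785 L/gal = 1,101,435 L.
[OCl⁻]/[HOCl] = 10^(pH − pKa) = 10^(8.03 − 7.4) = 4.266; fraction as HOCl = 1/(1 + 4.266) = 0.1899.
Free chlorine required for 0.81 ppm HOCl: 0.81 / 0.1899 = 4.265 ppm.
FC to add: 4.265 − 0.3 = 3.965 mg/L as Cl₂.
Cl₂ equivalent: 3.965 mg/L × 1,101,435 L = 4368 g.
Product at 57.5% available Cl: 4368 / 0.575 = 7596 g.

7.60 kg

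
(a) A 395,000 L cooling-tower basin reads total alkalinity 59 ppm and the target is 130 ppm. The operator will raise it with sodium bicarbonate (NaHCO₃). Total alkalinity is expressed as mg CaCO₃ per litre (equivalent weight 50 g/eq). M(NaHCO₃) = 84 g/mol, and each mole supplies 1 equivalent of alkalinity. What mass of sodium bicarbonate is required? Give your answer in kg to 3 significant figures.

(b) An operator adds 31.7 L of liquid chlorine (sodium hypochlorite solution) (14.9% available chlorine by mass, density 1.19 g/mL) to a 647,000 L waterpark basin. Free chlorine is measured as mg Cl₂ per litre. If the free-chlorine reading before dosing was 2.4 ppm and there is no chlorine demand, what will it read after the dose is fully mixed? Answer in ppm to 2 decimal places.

(a) 47.1 kg; (b) 11.09 ppm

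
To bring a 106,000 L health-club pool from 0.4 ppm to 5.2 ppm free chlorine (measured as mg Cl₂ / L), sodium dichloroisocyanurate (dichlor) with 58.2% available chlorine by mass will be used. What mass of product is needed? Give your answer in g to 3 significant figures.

Chlorine deficit: 5.2 − 0.4 = 4.8 ppm = 4.8 mg/L as Cl₂.
Cl₂ equivalent needed: 4.8 mg/L × 106,000 L = 508,800 mg = 508.8 g.
Product at 58.2% available chlorine: 508.8 / 0.582 = 874.2 g.

874 g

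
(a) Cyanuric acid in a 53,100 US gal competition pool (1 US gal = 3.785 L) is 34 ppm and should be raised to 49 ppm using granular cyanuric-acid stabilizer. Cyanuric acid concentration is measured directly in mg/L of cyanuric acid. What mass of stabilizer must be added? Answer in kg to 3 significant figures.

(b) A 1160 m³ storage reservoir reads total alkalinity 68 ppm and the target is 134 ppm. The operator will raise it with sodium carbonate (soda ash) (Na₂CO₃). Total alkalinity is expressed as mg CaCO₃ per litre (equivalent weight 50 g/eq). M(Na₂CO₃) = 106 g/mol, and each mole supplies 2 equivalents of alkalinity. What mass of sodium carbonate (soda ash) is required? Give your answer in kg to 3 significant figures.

(a) 3.01 kg; (b) 81.2 kg

(a) Volume: 53,100 US gal × 3.785 L/gal = 200,984 L.
(a) CYA to add: (49 − 34) = 15 mg/L × 200,984 L = 3015 g cyanuric acid.

(b) Volume: 1160 m³ = 1,160,000 L.
(b) Alkalinity to add: (134 − 68) = 66 mg/L as CaCO₃ × 1,160,000 L = 76,560 g as CaCO₃.
(b) Equivalents: 76,560 g ÷ 50 g/eq = 1531 eq.
(b) Each mole of Na₂CO₃ supplies 2 eq, so 1531 / 2 = 765.6 mol.
(b) Mass: 765.6 mol × 106 g/mol = 81,150 g.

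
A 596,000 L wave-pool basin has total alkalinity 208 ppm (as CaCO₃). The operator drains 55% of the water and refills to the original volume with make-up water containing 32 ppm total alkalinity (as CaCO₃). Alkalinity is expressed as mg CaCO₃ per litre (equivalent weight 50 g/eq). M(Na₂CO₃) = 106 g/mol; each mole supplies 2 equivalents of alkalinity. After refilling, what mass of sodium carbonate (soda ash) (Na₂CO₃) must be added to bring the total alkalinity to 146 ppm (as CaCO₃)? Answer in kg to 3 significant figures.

22.0 kg

After draining 55% and refilling: 208 × 0.45 + 32 × 0.55 = 111.2 ppm.
Deficit to target: 146 − 111.2 = 34.8 mg/L.
As CaCO₃: 34.8 mg/L × 596,000 L = 20,740 g; ÷ 50 g/eq ÷ 2 = 207.4 mol Na₂CO₃.
Mass: 207.4 × 106 = 21,990 g.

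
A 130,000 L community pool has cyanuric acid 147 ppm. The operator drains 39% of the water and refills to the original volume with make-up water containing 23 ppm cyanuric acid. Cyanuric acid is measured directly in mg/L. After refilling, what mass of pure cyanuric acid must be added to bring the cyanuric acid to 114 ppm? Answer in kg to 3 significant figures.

2.00 kg

After draining 39% and refilling: 147 × 0.61 + 23 × 0.39 = 98.64 ppm.
Deficit to target: 114 − 98.64 = 15.36 mg/L.
Mass: 15.36 mg/L × 130,000 L = 1997 g cyanuric acid.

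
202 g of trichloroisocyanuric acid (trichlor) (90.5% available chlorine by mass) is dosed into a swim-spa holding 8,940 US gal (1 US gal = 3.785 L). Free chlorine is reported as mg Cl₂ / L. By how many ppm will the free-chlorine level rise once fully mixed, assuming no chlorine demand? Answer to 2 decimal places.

Volume: 8,940 US gal × 3.785 L/gal = 33,838 L.
Available chlorine delivered: 202 g × 0.905 = 182.8 g as Cl₂.
Concentration rise: 182.8 g / 33,838 L = 5.403 mg/L = 5.40 ppm.

5.40 ppm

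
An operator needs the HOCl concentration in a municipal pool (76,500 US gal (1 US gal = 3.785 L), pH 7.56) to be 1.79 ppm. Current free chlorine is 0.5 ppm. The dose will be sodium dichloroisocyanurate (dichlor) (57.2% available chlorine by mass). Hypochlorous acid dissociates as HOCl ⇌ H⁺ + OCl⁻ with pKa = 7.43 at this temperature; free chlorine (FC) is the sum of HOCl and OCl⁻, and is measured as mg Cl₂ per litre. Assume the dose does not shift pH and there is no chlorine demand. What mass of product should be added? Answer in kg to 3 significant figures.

Volume: 76,500 US gal × 3.785 L/gal = 289,552 L.
[OCl⁻]/[HOCl] = 10^(pH − pKa) = 10^(7.56 − 7.43) = 1.349; fraction as HOCl = 1/(1 + 1.349) = 0.4257.
Free chlorine required for 1.79 ppm HOCl: 1.79 / 0.4257 = 4.205 ppm.
FC to add: 4.205 − 0.5 = 3.705 mg/L as Cl₂.
Cl₂ equivalent: 3.705 mg/L × 289,552 L = 1073 g.
Product at 57.2% available Cl: 1073 / 0.572 = 1875 g.

1.88 kg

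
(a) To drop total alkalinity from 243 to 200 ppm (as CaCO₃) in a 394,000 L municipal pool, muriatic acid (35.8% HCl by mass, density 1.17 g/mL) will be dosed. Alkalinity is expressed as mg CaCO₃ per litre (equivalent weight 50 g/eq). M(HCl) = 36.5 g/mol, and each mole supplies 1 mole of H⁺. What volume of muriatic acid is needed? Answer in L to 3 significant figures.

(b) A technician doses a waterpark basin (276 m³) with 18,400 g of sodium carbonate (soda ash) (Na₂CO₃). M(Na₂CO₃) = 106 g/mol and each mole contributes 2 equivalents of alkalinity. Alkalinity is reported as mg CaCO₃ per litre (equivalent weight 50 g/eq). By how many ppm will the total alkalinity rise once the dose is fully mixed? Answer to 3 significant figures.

(a) 29.5 L; (b) 62.9 ppm

(a) Alkalinity to neutralize: (243 − 200) = 43 mg/L as CaCO₃ × 394,000 L = 16,940 g as CaCO₃.
(a) Equivalents of H⁺ required: 16,940 ÷ 50 g/eq = 338.8 eq = 338.8 mol HCl.
(a) Mass of HCl: 338.8 × 36.5 = 12,370 g.
(a) Mass of 35.8% solution: 12,370 / 0.358 = 34,550 g.
(a) Volume: 34,550 g ÷ 1.17 g/mL = 29,530 mL.

(b) Volume: 276 m³ = 276,000 L.
(b) Moles of Na₂CO₃: 18,400 g ÷ 106 g/mol = 173.6 mol → 347.2 eq of alkalinity.
(b) As CaCO₃: 347.2 eq × 50 g/eq = 17,360 g.
(b) Rise: 17,360 g / 276,000 L × 1000 = 62.89 mg/L.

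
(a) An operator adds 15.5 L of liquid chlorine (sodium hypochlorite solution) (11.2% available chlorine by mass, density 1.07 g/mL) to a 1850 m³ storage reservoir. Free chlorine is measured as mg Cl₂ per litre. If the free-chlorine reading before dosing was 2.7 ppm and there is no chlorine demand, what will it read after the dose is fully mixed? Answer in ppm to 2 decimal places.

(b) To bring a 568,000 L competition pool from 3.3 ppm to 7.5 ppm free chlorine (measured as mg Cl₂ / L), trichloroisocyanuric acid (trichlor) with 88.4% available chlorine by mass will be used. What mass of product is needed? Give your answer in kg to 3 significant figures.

(a) 3.70 ppm; (b) 2.70 kg

(a) Volume: 1850 m³ = 1,850,000 L.
(a) Mass of solution: 15.5 L × 1000 mL/L × 1.07 g/mL = 16,580 g.
(a) Available chlorine delivered: 16,580 g × 0.112 = 1858 g as Cl₂.
(a) Concentration rise: 1858 g / 1,850,000 L = 1.004 mg/L = 1.00 ppm.
(a) Final FC: 2.7 + 1.00 = 3.70 ppm.

(b) Chlorine deficit: 7.5 − 3.3 = 4.2 ppm = 4.2 mg/L as Cl₂.
(b) Cl₂ equivalent needed: 4.2 mg/L × 568,000 L = 2,386,000 mg = 2386 g.
(b) Product at 88.4% available chlorine: 2386 / 0.884 = 2699 g.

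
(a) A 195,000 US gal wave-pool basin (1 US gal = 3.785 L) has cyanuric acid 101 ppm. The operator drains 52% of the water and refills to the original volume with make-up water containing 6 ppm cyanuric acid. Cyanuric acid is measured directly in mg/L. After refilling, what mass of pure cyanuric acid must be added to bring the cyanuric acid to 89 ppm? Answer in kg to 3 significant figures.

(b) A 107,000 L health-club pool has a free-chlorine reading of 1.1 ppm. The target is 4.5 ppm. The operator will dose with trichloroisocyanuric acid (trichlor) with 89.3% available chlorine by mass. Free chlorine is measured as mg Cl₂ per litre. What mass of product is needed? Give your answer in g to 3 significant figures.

(a) 27.6 kg; (b) 407 g

(a) Volume: 195,000 US gal × 3.785 L/gal = 738,075 L.
(a) After draining 52% and refilling: 101 × 0.48 + 6 × 0.52 = 51.6 ppm.
(a) Deficit to target: 89 − 51.6 = 37.4 mg/L.
(a) Mass: 37.4 mg/L × 738,075 L = 27,600 g cyanuric acid.

(b) Chlorine deficit: 4.5 − 1.1 = 3.4 ppm = 3.4 mg/L as Cl₂.
(b) Cl₂ equivalent needed: 3.4 mg/L × 107,000 L = 363,800 mg = 363.8 g.
(b) Product at 89.3% available chlorine: 363.8 / 0.893 = 407.4 g.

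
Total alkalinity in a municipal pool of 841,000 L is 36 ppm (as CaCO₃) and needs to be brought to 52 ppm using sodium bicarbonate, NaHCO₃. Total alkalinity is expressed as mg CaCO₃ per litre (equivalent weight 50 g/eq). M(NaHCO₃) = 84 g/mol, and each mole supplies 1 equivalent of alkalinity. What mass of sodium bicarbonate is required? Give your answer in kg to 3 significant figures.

22.6 kg

Alkalinity to add: (52 − 36) = 16 mg/L as CaCO₃ × 841,000 L = 13,460 g as CaCO₃.
Equivalents: 13,460 g ÷ 50 g/eq = 269.1 eq.
NaHCO₃ supplies 1 eq per mole → 269.1 mol.
Mass: 269.1 mol × 84 g/mol = 22,610 g.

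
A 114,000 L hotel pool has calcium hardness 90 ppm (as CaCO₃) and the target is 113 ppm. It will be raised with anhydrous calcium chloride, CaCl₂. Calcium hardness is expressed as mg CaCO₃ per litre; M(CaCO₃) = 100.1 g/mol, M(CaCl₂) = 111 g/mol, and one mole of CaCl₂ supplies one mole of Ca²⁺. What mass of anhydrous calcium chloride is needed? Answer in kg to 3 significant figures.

2.91 kg

Hardness to add: (113 − 90) = 23 mg/L as CaCO₃ × 114,000 L = 2622 g as CaCO₃.
Moles of Ca²⁺ (1 mol Ca²⁺ ≡ 1 mol CaCO₃): 2622 / 100.1 g/mol = 26.19 mol.
Mass of CaCl₂: 26.19 × 111 = 2908 g.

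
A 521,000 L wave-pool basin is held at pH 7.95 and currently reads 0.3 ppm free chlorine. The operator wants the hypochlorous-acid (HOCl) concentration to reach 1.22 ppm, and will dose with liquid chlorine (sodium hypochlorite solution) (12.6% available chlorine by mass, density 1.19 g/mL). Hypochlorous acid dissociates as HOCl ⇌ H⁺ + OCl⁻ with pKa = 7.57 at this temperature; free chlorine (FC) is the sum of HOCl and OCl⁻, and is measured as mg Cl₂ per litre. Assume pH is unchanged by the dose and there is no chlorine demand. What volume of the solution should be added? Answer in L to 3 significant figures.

[OCl⁻]/[HOCl] = 10^(pH − pKa) = 10^(7.95 − 7.57) = 2.399; fraction as HOCl = 1/(1 + 2.399) = 0.2942.
Free chlorine required for 1.22 ppm HOCl: 1.22 / 0.2942 = 4.147 ppm.
FC to add: 4.147 − 0.3 = 3.847 mg/L as Cl₂.
Cl₂ equivalent: 3.847 mg/L × 521,000 L = 2004 g.
Product at 12.6% available Cl: 2004 / 0.126 = 15,910 g.
Volume: 15,910 g ÷ 1.19 g/mL = 13,370 mL.

13.4 L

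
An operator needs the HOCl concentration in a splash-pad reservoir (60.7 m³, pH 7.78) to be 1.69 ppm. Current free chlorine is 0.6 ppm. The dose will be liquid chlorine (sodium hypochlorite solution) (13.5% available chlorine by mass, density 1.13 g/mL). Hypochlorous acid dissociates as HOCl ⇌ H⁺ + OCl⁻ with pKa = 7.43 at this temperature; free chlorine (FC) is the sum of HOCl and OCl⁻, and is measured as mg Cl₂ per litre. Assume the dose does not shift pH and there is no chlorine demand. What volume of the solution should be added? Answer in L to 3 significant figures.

Volume: 60.7 m³ = 60,700 L.
[OCl⁻]/[HOCl] = 10^(pH − pKa) = 10^(7.78 − 7.43) = 2.239; fraction as HOCl = 1/(1 + 2.239) = 0.3088.
Free chlorine required for 1.69 ppm HOCl: 1.69 / 0.3088 = 5.473 ppm.
FC to add: 5.473 − 0.6 = 4.873 mg/L as Cl₂.
Cl₂ equivalent: 4.873 mg/L × 60,700 L = 295.8 g.
Product at 13.5% available Cl: 295.8 / 0.135 = 2191 g.
Volume: 2191 g ÷ 1.13 g/mL = 1939 mL.

1.94 L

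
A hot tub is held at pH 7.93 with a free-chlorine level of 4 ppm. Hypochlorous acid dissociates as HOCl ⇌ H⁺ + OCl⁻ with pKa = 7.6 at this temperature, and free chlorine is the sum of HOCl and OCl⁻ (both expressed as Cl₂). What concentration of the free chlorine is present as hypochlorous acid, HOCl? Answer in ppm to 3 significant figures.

[OCl⁻]/[HOCl] = 10^(pH − pKa) = 10^(7.93 − 7.6) = 10^0.33 = 2.138.
Fraction as HOCl = 1 / (1 + 2.138) = 0.3187.
HOCl = 0.3187 × 4 ppm = 1.275 ppm.

1.27 ppm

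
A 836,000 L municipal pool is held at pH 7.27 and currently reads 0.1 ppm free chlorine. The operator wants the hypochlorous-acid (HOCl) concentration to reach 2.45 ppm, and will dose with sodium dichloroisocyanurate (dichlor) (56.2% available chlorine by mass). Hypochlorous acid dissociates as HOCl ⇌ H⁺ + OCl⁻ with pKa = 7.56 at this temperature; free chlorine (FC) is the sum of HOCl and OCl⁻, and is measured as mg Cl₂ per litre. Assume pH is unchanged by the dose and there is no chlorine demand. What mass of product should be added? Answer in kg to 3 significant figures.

5.36 kg

[OCl⁻]/[HOCl] = 10^(pH − pKa) = 10^(7.27 − 7.56) = 0.5129; fraction as HOCl = 1/(1 + 0.5129) = 0.661.
Free chlorine required for 2.45 ppm HOCl: 2.45 / 0.661 = 3.707 ppm.
FC to add: 3.707 − 0.1 = 3.607 mg/L as Cl₂.
Cl₂ equivalent: 3.607 mg/L × 836,000 L = 3015 g.
Product at 56.2% available Cl: 3015 / 0.562 = 5365 g.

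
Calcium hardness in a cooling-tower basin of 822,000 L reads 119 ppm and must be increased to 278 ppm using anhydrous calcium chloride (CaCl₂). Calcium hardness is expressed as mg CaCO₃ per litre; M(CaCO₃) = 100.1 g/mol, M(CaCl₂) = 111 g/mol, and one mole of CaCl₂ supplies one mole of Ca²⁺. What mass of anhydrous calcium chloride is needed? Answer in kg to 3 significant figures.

Hardness to add: (278 − 119) = 159 mg/L as CaCO₃ × 822,000 L = 130,700 g as CaCO₃.
Moles of Ca²⁺ (1 mol Ca²⁺ ≡ 1 mol CaCO₃): 130,700 / 100.1 g/mol = 1306 mol.
Mass of CaCl₂: 1306 × 111 = 144,900 g.

145 kg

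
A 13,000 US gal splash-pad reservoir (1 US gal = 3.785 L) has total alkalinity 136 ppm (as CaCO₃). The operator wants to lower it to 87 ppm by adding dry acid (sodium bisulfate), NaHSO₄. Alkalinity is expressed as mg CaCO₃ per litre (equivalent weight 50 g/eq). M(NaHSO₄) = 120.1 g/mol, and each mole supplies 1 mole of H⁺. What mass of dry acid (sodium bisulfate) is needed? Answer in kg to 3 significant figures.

Volume: 13,000 US gal × 3.785 L/gal = 49,205 L.
Alkalinity to neutralize: (136 − 87) = 49 mg/L as CaCO₃ × 49,205 L = 2411 g as CaCO₃.
Equivalents of H⁺ required: 2411 ÷ 50 g/eq = 48.22 eq = 48.22 mol NaHSO₄.
Mass of NaHSO₄: 48.22 × 120.1 = 5791 g.

5.79 kg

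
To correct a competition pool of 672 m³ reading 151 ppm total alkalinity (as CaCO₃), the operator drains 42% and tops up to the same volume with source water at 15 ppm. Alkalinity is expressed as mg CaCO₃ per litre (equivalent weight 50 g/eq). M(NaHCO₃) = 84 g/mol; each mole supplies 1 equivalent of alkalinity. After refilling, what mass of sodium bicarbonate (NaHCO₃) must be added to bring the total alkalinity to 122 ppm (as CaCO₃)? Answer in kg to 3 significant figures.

Volume: 672 m³ = 672,000 L.
After draining 42% and refilling: 151 × 0.58 + 15 × 0.42 = 93.88 ppm.
Deficit to target: 122 − 93.88 = 28.12 mg/L.
As CaCO₃: 28.12 mg/L × 672,000 L = 18,900 g; ÷ 50 g/eq ÷ 1 = 377.9 mol NaHCO₃.
Mass: 377.9 × 84 = 31,750 g.

31.7 kg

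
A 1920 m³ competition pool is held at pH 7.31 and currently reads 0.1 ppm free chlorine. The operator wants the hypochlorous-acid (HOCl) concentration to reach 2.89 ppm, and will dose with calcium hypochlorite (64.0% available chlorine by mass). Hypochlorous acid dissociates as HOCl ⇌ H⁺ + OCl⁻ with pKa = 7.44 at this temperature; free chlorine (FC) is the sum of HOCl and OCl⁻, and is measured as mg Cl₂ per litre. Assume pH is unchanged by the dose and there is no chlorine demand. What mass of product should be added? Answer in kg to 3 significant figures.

14.8 kg

Volume: 1920 m³ = 1,920,000 L.
[OCl⁻]/[HOCl] = 10^(pH − pKa) = 10^(7.31 − 7.44) = 0.7413; fraction as HOCl = 1/(1 + 0.7413) = 0.5743.
Free chlorine required for 2.89 ppm HOCl: 2.89 / 0.5743 = 5.032 ppm.
FC to add: 5.032 − 0.1 = 4.932 mg/L as Cl₂.
Cl₂ equivalent: 4.932 mg/L × 1,920,000 L = 9470 g.
Product at 64.0% available Cl: 9470 / 0.64 = 14,800 g.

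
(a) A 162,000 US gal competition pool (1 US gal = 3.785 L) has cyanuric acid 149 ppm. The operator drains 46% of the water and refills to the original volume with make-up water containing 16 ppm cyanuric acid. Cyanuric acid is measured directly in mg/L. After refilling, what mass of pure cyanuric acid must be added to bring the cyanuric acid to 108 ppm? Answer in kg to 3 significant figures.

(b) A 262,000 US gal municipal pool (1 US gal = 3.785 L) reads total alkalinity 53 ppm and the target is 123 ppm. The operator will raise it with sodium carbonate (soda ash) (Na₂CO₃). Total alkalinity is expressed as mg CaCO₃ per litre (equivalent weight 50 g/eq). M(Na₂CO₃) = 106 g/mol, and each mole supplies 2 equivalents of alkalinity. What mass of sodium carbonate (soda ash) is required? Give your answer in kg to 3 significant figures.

(a) Volume: 162,000 US gal × 3.785 L/gal = 613,170 L.
(a) After draining 46% and refilling: 149 × 0.54 + 16 × 0.46 = 87.82 ppm.
(a) Deficit to target: 108 − 87.82 = 20.18 mg/L.
(a) Mass: 20.18 mg/L × 613,170 L = 12,370 g cyanuric acid.

(b) Volume: 262,000 US gal × 3.785 L/gal = 991,670 L.
(b) Alkalinity to add: (123 − 53) = 70 mg/L as CaCO₃ × 991,670 L = 69,420 g as CaCO₃.
(b) Equivalents: 69,420 g ÷ 50 g/eq = 1388 eq.
(b) Each mole of Na₂CO₃ supplies 2 eq, so 1388 / 2 = 694.2 mol.
(b) Mass: 694.2 mol × 106 g/mol = 73,580 g.

(a) 12.4 kg; (b) 73.6 kg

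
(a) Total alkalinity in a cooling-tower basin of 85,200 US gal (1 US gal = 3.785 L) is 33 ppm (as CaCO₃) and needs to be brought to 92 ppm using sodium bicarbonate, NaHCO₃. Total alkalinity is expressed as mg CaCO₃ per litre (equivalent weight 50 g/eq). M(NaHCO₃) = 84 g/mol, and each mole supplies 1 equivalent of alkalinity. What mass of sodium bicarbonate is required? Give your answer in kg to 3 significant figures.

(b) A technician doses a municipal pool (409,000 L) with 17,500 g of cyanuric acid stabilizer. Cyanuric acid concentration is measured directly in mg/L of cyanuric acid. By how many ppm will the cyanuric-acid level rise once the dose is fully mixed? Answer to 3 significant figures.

(a) 32.0 kg; (b) 42.8 ppm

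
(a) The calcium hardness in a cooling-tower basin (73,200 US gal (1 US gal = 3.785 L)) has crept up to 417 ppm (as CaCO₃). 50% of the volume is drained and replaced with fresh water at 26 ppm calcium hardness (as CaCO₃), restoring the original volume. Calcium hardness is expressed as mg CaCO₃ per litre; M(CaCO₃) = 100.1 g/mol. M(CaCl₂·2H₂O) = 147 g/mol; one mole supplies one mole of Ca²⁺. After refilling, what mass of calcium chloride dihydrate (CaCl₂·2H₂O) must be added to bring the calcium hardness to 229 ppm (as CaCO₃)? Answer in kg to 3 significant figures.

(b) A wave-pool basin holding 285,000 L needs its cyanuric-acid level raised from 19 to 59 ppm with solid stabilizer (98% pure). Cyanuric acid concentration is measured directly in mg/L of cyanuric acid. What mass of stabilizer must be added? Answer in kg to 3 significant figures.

(a) Volume: 73,200 US gal × 3.785 L/gal = 277,062 L.
(a) After draining 50% and refilling: 417 × 0.50 + 26 × 0.50 = 221.5 ppm.
(a) Deficit to target: 229 − 221.5 = 7.5 mg/L.
(a) As CaCO₃: 7.5 mg/L × 277,062 L = 2078 g; ÷ 100.1 = 20.76 mol Ca²⁺.
(a) Mass: 20.76 × 147 = 3052 g.

(b) CYA to add: (59 − 19) = 40 mg/L × 285,000 L = 11,400 g cyanuric acid.
(b) At 98% purity: 11,400 / 0.98 = 11,630 g product.

(a) 3.05 kg; (b) 11.6 kg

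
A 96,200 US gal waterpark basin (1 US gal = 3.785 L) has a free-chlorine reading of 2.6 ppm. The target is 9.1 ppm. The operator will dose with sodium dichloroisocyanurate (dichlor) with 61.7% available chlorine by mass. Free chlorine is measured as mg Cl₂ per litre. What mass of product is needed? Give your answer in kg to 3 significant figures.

3.84 kg

Volume: 96,200 US gal × 3.785 L/gal = 364,117 L.
Chlorine deficit: 9.1 − 2.6 = 6.5 ppm = 6.5 mg/L as Cl₂.
Cl₂ equivalent needed: 6.5 mg/L × 364,117 L = 2,367,000 mg = 2367 g.
Product at 61.7% available chlorine: 2367 / 0.617 = 3836 g.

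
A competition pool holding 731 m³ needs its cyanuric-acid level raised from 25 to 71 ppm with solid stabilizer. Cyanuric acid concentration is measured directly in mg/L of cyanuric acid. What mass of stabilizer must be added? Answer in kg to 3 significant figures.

Volume: 731 m³ = 731,000 L.
CYA to add: (71 − 25) = 46 mg/L × 731,000 L = 33,630 g cyanuric acid.

33.6 kg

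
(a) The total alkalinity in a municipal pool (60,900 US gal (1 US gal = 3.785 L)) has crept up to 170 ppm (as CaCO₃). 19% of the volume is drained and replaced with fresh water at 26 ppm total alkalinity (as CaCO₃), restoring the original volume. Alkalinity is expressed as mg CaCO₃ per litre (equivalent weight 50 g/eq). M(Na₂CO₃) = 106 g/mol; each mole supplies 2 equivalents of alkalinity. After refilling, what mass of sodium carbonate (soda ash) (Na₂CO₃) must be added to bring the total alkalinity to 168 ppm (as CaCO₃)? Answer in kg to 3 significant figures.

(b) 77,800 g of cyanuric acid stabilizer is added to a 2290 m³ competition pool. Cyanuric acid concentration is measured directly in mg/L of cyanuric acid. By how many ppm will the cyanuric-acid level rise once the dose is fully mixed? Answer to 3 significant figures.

(a) 6.20 kg; (b) 34.0 ppm

(a) Volume: 60,900 US gal × 3.785 L/gal = 230,506 L.
(a) After draining 19% and refilling: 170 × 0.81 + 26 × 0.19 = 142.64 ppm.
(a) Deficit to target: 168 − 142.64 = 25.36 mg/L.
(a) As CaCO₃: 25.36 mg/L × 230,506 L = 5846 g; ÷ 50 g/eq ÷ 2 = 58.46 mol Na₂CO₃.
(a) Mass: 58.46 × 106 = 6196 g.

(b) Volume: 2290 m³ = 2,290,000 L.
(b) Rise: 77,800 g / 2,290,000 L × 1000 = 33.97 mg/L.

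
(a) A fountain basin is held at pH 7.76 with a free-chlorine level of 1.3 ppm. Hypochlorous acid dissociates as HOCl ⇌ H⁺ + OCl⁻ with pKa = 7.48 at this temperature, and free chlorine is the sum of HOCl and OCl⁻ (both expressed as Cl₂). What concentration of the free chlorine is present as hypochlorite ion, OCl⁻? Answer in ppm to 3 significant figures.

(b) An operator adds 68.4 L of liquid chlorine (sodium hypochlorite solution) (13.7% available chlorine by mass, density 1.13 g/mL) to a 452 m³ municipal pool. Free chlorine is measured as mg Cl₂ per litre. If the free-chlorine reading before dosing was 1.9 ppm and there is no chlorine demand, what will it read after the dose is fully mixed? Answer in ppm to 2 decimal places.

(a) [OCl⁻]/[HOCl] = 10^(pH − pKa) = 10^(7.76 − 7.48) = 10^0.28 = 1.905.
(a) Fraction as HOCl = 1 / (1 + 1.905) = 0.3442.
(a) OCl⁻ = (1 − 0.3442) × 1.3 ppm = 0.8526 ppm.

(b) Volume: 452 m³ = 452,000 L.
(b) Mass of solution: 68.4 L × 1000 mL/L × 1.13 g/mL = 77,290 g.
(b) Available chlorine delivered: 77,290 g × 0.137 = 10,590 g as Cl₂.
(b) Concentration rise: 10,590 g / 452,000 L = 23.43 mg/L = 23.43 ppm.
(b) Final FC: 1.9 + 23.43 = 25.33 ppm.

(a) 0.853 ppm; (b) 25.33 ppm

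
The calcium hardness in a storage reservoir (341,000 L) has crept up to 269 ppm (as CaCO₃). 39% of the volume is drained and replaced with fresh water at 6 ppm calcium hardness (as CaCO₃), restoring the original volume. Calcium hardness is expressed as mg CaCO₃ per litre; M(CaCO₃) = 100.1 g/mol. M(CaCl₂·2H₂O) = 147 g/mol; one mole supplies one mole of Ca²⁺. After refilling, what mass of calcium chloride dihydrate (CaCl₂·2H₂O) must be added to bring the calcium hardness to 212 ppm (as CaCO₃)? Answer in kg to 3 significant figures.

After draining 39% and refilling: 269 × 0.61 + 6 × 0.39 = 166.43 ppm.
Deficit to target: 212 − 166.43 = 45.57 mg/L.
As CaCO₃: 45.57 mg/L × 341,000 L = 15,540 g; ÷ 100.1 = 155.2 mol Ca²⁺.
Mass: 155.2 × 147 = 22,820 g.

22.8 kg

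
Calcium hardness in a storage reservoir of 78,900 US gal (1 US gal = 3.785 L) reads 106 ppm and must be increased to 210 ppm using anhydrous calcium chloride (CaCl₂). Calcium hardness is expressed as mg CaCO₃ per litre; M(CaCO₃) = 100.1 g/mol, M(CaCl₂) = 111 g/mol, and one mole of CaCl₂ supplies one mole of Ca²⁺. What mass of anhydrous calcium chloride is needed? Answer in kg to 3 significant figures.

Volume: 78,900 US gal × 3.785 L/gal = 298,636 L.
Hardness to add: (210 − 106) = 104 mg/L as CaCO₃ × 298,636 L = 31,060 g as CaCO₃.
Moles of Ca²⁺ (1 mol Ca²⁺ ≡ 1 mol CaCO₃): 31,060 / 100.1 g/mol = 310.3 mol.
Mass of CaCl₂: 310.3 × 111 = 34,440 g.

34.4 kg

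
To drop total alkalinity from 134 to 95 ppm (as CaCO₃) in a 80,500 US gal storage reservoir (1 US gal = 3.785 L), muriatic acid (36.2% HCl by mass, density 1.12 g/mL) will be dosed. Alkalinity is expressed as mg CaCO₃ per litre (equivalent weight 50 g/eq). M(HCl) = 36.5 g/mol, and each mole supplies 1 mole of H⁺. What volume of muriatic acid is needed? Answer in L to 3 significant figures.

21.4 L

Volume: 80,500 US gal × 3.785 L/gal = 304,692 L.
Alkalinity to neutralize: (134 − 95) = 39 mg/L as CaCO₃ × 304,692 L = 11,880 g as CaCO₃.
Equivalents of H⁺ required: 11,880 ÷ 50 g/eq = 237.7 eq = 237.7 mol HCl.
Mass of HCl: 237.7 × 36.5 = 8675 g.
Mass of 36.2% solution: 8675 / 0.362 = 23,960 g.
Volume: 23,960 g ÷ 1.12 g/mL = 21,400 mL.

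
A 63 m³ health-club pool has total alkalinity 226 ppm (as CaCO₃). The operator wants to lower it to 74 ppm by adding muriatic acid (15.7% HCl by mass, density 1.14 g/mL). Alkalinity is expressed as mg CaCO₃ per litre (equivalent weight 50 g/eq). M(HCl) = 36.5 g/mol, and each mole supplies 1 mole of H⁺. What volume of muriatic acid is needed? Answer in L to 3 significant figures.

39.1 L

Volume: 63 m³ = 63,000 L.
Alkalinity to neutralize: (226 − 74) = 152 mg/L as CaCO₃ × 63,000 L = 9576 g as CaCO₃.
Equivalents of H⁺ required: 9576 ÷ 50 g/eq = 191.5 eq = 191.5 mol HCl.
Mass of HCl: 191.5 × 36.5 = 6990 g.
Mass of 15.7% solution: 6990 / 0.157 = 44,530 g.
Volume: 44,530 g ÷ 1.14 g/mL = 39,060 mL.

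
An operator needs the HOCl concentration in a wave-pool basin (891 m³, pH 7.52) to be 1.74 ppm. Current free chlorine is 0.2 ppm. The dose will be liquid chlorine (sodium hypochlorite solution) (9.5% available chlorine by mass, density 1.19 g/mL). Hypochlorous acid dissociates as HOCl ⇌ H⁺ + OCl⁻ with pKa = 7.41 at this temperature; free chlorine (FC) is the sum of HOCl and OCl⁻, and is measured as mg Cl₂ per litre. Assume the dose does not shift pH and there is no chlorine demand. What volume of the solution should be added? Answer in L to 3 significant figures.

29.8 L

Volume: 891 m³ = 891,000 L.
[OCl⁻]/[HOCl] = 10^(pH − pKa) = 10^(7.52 − 7.41) = 1.288; fraction as HOCl = 1/(1 + 1.288) = 0.437.
Free chlorine required for 1.74 ppm HOCl: 1.74 / 0.437 = 3.982 ppm.
FC to add: 3.982 − 0.2 = 3.782 mg/L as Cl₂.
Cl₂ equivalent: 3.782 mg/L × 891,000 L = 3369 g.
Product at 9.5% available Cl: 3369 / 0.095 = 35,470 g.
Volume: 35,470 g ÷ 1.19 g/mL = 29,800 mL.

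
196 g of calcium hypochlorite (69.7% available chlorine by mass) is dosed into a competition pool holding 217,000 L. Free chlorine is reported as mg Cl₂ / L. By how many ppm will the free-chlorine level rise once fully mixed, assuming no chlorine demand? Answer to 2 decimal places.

Available chlorine delivered: 196 g × 0.697 = 136.6 g as Cl₂.
Concentration rise: 136.6 g / 217,000 L = 0.6295 mg/L = 0.63 ppm.

0.63 ppm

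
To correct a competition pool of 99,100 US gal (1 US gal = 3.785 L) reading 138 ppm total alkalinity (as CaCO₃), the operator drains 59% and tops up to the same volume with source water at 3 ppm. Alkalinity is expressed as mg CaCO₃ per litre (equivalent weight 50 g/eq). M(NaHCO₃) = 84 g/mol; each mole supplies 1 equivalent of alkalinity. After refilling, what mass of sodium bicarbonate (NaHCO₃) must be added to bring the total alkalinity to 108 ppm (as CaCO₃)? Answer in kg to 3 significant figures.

31.3 kg

Volume: 99,100 US gal × 3.785 L/gal = 375,094 L.
After draining 59% and refilling: 138 × 0.41 + 3 × 0.59 = 58.35 ppm.
Deficit to target: 108 − 58.35 = 49.65 mg/L.
As CaCO₃: 49.65 mg/L × 375,094 L = 18,620 g; ÷ 50 g/eq ÷ 1 = 372.5 mol NaHCO₃.
Mass: 372.5 × 84 = 31,290 g.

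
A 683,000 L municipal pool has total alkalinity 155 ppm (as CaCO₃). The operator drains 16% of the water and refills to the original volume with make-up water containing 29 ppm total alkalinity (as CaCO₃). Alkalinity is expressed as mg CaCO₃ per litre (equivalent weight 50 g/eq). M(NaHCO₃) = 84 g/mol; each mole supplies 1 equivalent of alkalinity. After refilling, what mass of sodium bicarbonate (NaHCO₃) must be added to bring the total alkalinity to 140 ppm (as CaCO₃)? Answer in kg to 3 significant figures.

5.92 kg

After draining 16% and refilling: 155 × 0.84 + 29 × 0.16 = 134.84 ppm.
Deficit to target: 140 − 134.84 = 5.16 mg/L.
As CaCO₃: 5.16 mg/L × 683,000 L = 3524 g; ÷ 50 g/eq ÷ 1 = 70.49 mol NaHCO₃.
Mass: 70.49 × 84 = 5921 g.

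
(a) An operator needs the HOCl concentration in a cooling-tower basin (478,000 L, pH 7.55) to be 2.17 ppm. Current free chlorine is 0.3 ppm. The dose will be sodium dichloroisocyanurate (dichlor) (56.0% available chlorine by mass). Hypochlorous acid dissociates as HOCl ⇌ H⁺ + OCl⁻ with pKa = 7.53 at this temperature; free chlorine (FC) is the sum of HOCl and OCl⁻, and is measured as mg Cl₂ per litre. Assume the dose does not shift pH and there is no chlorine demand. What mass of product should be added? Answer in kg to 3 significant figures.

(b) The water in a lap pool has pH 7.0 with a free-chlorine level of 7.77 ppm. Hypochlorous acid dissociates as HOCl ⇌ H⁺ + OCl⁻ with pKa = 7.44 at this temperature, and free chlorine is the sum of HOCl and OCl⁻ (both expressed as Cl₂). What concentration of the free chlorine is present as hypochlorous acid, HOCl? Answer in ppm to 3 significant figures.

(a) 3.54 kg; (b) 5.70 ppm

(a) [OCl⁻]/[HOCl] = 10^(pH − pKa) = 10^(7.55 − 7.53) = 1.047; fraction as HOCl = 1/(1 + 1.047) = 0.4885.
(a) Free chlorine required for 2.17 ppm HOCl: 2.17 / 0.4885 = 4.442 ppm.
(a) FC to add: 4.442 − 0.3 = 4.142 mg/L as Cl₂.
(a) Cl₂ equivalent: 4.142 mg/L × 478,000 L = 1980 g.
(a) Product at 56.0% available Cl: 1980 / 0.56 = 3536 g.

(b) [OCl⁻]/[HOCl] = 10^(pH − pKa) = 10^(7.0 − 7.44) = 10^-0.44 = 0.3631.
(b) Fraction as HOCl = 1 / (1 + 0.3631) = 0.7336.
(b) HOCl = 0.7336 × 7.77 ppm = 5.7 ppm.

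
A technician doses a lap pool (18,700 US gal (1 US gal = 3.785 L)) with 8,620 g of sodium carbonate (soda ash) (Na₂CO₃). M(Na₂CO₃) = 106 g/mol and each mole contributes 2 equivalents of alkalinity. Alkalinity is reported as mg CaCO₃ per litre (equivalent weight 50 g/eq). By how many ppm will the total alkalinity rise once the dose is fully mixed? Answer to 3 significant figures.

Volume: 18,700 US gal × 3.785 L/gal = 70,780 L.
Moles of Na₂CO₃: 8,620 g ÷ 106 g/mol = 81.32 mol → 162.6 eq of alkalinity.
As CaCO₃: 162.6 eq × 50 g/eq = 8132 g.
Rise: 8132 g / 70,780 L × 1000 = 114.9 mg/L.

115 ppm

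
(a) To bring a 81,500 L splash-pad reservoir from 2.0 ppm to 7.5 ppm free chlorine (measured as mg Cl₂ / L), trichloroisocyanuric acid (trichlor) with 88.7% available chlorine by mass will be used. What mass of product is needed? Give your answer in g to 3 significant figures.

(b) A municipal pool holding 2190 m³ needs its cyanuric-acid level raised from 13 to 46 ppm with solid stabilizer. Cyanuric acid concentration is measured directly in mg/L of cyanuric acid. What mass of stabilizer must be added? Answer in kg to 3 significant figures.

(a) 505 g; (b) 72.3 kg

(a) Chlorine deficit: 7.5 − 2.0 = 5.5 ppm = 5.5 mg/L as Cl₂.
(a) Cl₂ equivalent needed: 5.5 mg/L × 81,500 L = 448,200 mg = 448.2 g.
(a) Product at 88.7% available chlorine: 448.2 / 0.887 = 505.4 g.

(b) Volume: 2190 m³ = 2,190,000 L.
(b) CYA to add: (46 − 13) = 33 mg/L × 2,190,000 L = 72,270 g cyanuric acid.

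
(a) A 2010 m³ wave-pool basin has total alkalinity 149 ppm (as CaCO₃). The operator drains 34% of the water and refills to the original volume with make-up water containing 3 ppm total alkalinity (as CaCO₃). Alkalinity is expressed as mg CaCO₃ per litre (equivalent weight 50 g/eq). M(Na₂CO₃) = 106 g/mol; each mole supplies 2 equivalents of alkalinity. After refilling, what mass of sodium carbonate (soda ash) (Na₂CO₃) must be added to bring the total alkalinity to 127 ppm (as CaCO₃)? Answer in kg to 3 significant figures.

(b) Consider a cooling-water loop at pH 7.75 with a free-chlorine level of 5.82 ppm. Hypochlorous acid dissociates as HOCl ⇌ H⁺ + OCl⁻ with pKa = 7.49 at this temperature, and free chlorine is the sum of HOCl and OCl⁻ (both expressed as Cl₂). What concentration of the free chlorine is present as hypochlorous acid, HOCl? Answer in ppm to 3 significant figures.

(a) Volume: 2010 m³ = 2,010,000 L.
(a) After draining 34% and refilling: 149 × 0.66 + 3 × 0.34 = 99.36 ppm.
(a) Deficit to target: 127 − 99.36 = 27.64 mg/L.
(a) As CaCO₃: 27.64 mg/L × 2,010,000 L = 55,560 g; ÷ 50 g/eq ÷ 2 = 555.6 mol Na₂CO₃.
(a) Mass: 555.6 × 106 = 58,890 g.

(b) [OCl⁻]/[HOCl] = 10^(pH − pKa) = 10^(7.75 − 7.49) = 10^0.26 = 1.82.
(b) Fraction as HOCl = 1 / (1 + 1.82) = 0.3546.
(b) HOCl = 0.3546 × 5.82 ppm = 2.064 ppm.

(a) 58.9 kg; (b) 2.06 ppm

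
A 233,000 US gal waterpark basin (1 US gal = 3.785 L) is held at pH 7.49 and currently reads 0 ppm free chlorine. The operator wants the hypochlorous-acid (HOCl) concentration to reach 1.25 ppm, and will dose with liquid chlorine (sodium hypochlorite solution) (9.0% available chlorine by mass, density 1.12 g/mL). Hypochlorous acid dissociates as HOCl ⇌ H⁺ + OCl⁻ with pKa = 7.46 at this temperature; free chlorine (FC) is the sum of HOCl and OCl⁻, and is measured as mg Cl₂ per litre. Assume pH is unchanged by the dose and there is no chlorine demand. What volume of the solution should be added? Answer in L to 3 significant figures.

22.7 L

Volume: 233,000 US gal × 3.785 L/gal = 881,905 L.
[OCl⁻]/[HOCl] = 10^(pH − pKa) = 10^(7.49 − 7.46) = 1.072; fraction as HOCl = 1/(1 + 1.072) = 0.4827.
Free chlorine required for 1.25 ppm HOCl: 1.25 / 0.4827 = 2.589 ppm.
FC to add: 2.589 − 0 = 2.589 mg/L as Cl₂.
Cl₂ equivalent: 2.589 mg/L × 881,905 L = 2284 g.
Product at 9.0% available Cl: 2284 / 0.09 = 25,370 g.
Volume: 25,370 g ÷ 1.12 g/mL = 22,650 mL.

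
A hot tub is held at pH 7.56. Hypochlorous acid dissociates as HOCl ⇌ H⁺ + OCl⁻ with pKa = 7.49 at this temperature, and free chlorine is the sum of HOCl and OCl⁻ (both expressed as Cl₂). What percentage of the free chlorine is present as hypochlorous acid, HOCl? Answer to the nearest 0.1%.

46.0%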